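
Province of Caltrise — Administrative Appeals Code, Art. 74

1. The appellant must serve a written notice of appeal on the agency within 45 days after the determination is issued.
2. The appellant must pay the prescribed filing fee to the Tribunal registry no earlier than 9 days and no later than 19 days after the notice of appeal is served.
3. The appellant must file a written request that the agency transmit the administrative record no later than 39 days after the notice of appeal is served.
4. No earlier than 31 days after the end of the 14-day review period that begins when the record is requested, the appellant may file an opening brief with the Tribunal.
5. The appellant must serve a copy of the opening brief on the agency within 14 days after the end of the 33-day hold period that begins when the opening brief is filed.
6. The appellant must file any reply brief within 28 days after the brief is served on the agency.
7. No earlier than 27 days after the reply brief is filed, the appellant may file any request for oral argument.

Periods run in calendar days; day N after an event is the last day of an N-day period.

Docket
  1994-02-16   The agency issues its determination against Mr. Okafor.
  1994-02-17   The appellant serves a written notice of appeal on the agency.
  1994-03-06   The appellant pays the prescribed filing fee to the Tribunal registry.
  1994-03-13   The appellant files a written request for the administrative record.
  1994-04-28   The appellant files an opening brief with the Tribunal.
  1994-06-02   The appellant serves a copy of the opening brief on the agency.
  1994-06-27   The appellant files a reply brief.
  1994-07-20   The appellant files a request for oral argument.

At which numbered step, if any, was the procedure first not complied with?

Step 1 — counting 45 days from 1994-02-16 (when the determination is issued) gives a deadline of 1994-04-02; completed 1994-02-17, before the deadline.
Step 2 — 9 and 19 days from 1994-02-17 (when the notice of appeal is served) are 1994-02-26 and 1994-03-08 respectively; done 1994-03-06, which is between those dates.
Step 3 — counting 39 days from 1994-02-17 (when the notice of appeal is served) gives a deadline of 1994-03-28; completed 1994-03-13, before the deadline.
Step 4 — must wait 31 days from 1994-03-27 (end of the 14-day review period, which began when the record is requested on 1994-03-13), so not before 1994-04-27; done 1994-04-28 — permitted.
Step 5 — counting 14 days from 1994-05-31 (end of the 33-day hold period, which began when the opening brief is filed on 1994-04-28) gives a deadline of 1994-06-14; completed 1994-06-02, before the deadline.
Step 6 — counting 28 days from 1994-06-02 (when the brief is served on the agency) gives a deadline of 1994-06-30; completed 1994-06-27, before the deadline.
Step 7 — must wait 27 days from 1994-06-27 (when the reply brief is filed), so not before 1994-07-24; acted on 1994-07-20, 4 days prematurely.

Step 7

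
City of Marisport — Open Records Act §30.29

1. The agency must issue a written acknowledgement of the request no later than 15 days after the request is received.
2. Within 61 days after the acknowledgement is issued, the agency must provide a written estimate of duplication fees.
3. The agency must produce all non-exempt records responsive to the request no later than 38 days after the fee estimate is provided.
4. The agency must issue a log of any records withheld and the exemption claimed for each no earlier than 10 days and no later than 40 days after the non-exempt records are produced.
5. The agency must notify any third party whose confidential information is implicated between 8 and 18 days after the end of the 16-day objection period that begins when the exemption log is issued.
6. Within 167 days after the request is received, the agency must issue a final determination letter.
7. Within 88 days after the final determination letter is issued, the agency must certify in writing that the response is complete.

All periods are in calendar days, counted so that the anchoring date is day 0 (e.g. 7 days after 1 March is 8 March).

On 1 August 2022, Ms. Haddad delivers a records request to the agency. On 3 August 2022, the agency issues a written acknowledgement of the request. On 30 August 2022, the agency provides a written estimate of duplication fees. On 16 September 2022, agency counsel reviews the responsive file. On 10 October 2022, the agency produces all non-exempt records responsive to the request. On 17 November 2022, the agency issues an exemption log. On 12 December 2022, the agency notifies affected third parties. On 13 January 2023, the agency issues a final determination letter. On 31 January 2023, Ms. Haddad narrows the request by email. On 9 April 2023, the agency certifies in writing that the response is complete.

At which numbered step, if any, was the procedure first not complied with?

Step 3

Step 1 — counting 15 days from 1 August 2022 (when the request is received) gives a deadline of 16 August 2022; done 3 August 2022 — timely.
Step 2 — counting 61 days from 3 August 2022 (when the acknowledgement is issued) gives a deadline of 3 October 2022; done 30 August 2022 — timely.
Step 3 — counting 38 days from 30 August 2022 (when the fee estimate is provided) gives a deadline of 7 October 2022; done 10 October 2022 — 3 days late.
The analysis stops there.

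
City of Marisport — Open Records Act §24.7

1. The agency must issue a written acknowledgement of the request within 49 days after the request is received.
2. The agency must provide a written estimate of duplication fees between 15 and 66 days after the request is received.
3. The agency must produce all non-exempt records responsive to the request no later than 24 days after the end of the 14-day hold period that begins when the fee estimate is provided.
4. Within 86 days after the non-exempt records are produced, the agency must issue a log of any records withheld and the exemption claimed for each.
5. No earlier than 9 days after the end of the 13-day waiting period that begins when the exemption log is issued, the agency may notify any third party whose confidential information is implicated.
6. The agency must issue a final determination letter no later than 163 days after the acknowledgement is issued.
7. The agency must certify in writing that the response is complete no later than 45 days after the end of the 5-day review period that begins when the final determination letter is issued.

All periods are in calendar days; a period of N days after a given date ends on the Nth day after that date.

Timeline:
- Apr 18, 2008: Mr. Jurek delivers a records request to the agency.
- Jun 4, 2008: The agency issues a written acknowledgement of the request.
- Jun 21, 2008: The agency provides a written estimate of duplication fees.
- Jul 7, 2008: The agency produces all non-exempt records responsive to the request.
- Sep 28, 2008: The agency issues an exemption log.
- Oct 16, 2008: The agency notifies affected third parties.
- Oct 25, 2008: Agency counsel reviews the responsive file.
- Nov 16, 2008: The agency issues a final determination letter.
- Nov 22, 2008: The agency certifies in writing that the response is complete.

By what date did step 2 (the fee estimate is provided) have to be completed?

Jun 23, 2008

Step 2 runs from Apr 18, 2008, when the request is received. The window is 15–66 days after Apr 18, 2008; it closes on Jun 23, 2008.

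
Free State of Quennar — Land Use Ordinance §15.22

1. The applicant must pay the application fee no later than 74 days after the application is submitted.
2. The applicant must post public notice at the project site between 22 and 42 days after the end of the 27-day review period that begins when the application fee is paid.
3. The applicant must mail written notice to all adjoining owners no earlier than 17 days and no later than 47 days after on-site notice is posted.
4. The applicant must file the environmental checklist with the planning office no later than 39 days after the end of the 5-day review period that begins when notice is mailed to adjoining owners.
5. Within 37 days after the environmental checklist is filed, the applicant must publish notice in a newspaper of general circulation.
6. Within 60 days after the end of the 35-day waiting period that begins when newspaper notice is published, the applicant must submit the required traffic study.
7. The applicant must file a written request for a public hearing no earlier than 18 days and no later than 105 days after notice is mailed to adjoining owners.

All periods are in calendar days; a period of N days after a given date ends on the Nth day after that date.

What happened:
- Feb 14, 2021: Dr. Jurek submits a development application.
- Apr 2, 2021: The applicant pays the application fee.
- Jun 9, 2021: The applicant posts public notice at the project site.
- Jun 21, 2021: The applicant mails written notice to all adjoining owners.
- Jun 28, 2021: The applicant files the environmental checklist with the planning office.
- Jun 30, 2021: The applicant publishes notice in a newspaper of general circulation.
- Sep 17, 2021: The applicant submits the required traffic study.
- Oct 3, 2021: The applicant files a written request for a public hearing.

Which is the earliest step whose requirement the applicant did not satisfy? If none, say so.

(1) due by Feb 14, 2021 + 74 days = Apr 29, 2021; completed Apr 2, 2021, before the deadline.
(2) the permitted window runs from Apr 29, 2021 + 22 = May 21, 2021 to Apr 29, 2021 + 42 = Jun 10, 2021; done Jun 9, 2021, which is between those dates.
(3) the permitted window runs from Jun 9, 2021 + 17 = Jun 26, 2021 to Jun 9, 2021 + 47 = Jul 26, 2021; Jun 21, 2021 is 5 days too early.
That is the first point of non-compliance.

Step 3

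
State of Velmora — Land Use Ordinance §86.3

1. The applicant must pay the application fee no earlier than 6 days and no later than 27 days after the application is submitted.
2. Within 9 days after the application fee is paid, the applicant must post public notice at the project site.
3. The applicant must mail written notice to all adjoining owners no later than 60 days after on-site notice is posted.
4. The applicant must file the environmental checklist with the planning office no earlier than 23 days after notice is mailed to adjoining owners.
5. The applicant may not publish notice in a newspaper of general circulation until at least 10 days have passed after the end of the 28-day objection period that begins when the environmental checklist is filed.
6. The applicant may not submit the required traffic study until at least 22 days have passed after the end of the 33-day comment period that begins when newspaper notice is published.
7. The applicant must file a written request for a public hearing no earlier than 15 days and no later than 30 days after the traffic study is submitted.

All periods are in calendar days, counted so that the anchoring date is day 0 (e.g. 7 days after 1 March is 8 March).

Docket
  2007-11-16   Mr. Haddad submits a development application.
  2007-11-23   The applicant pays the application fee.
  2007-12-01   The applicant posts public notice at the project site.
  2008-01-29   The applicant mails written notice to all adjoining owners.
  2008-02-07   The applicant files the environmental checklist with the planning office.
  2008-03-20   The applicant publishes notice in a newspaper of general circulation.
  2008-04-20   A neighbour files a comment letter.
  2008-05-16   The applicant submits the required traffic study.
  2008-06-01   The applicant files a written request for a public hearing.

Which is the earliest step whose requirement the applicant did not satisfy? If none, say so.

(1) the permitted window runs from 2007-11-16 + 6 = 2007-11-22 to 2007-11-16 + 27 = 2007-12-13; done 2007-11-23 — within the window.
(2) due by 2007-11-23 + 9 days = 2007-12-02; completed 2007-12-01, before the deadline.
(3) due by 2007-12-01 + 60 days = 2008-01-30; done 2008-01-29 — timely.
(4) permitted from 2008-01-29 + 23 days = 2008-02-21 onward; 2008-02-07 is 14 days before the earliest permitted date.
The procedure was therefore not followed at step 4.

Step 4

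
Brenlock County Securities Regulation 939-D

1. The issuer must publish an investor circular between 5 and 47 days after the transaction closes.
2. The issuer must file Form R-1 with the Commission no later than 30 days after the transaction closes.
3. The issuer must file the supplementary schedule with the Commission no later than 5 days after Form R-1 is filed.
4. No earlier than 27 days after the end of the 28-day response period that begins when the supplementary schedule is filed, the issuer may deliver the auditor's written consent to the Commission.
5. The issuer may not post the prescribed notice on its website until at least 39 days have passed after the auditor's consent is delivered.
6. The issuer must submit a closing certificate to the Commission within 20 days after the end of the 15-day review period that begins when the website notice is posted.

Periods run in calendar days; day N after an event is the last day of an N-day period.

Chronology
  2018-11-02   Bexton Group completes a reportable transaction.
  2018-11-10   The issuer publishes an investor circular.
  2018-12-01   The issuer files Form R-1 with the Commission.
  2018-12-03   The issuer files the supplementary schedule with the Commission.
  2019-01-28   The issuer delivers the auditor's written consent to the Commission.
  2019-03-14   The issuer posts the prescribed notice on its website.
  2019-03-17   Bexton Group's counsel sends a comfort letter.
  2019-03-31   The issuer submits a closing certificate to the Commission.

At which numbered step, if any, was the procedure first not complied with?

Step 1 — 5 and 47 days from 2018-11-02 (when the transaction closes) are 2018-11-07 and 2018-12-19 respectively; done 2018-11-10, which is between those dates.
Step 2 — counting 30 days from 2018-11-02 (when the transaction closes) gives a deadline of 2018-12-02; done 2018-12-01 — timely.
Step 3 — counting 5 days from 2018-12-01 (when Form R-1 is filed) gives a deadline of 2018-12-06; completed 2018-12-03, before the deadline.
Step 4 — must wait 27 days from 2018-12-31 (end of the 28-day response period, which began when the supplementary schedule is filed on 2018-12-03), so not before 2019-01-27; 2019-01-28 is on or after that date.
Step 5 — must wait 39 days from 2019-01-28 (when the auditor's consent is delivered), so not before 2019-03-08; 2019-03-14 is on or after that date.
Step 6 — counting 20 days from 2019-03-29 (end of the 15-day review period, which began when the website notice is posted on 2019-03-14) gives a deadline of 2019-04-18; completed 2019-03-31, before the deadline.

None — every step was satisfied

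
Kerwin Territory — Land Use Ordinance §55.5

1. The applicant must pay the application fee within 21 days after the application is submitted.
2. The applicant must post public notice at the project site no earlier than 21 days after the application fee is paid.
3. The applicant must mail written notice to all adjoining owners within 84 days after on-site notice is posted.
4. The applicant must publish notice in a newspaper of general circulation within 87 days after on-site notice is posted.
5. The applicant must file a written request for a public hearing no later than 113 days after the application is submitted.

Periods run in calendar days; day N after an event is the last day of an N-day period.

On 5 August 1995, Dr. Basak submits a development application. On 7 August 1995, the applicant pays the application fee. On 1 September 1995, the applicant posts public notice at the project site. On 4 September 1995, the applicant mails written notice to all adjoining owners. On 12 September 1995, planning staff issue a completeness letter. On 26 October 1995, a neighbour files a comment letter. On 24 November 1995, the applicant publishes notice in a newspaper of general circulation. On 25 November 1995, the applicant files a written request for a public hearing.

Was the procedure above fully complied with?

Yes

Step 1 — counting 21 days from 5 August 1995 (when the application is submitted) gives a deadline of 26 August 1995; completed 7 August 1995, before the deadline.
Step 2 — must wait 21 days from 7 August 1995 (when the application fee is paid), so not before 28 August 1995; done 1 September 1995, after the minimum wait.
Step 3 — counting 84 days from 1 September 1995 (when on-site notice is posted) gives a deadline of 24 November 1995; 4 September 1995 is within that limit.
Step 4 — counting 87 days from 1 September 1995 (when on-site notice is posted) gives a deadline of 27 November 1995; done 24 November 1995 — timely.
Step 5 — counting 113 days from 5 August 1995 (when the application is submitted) gives a deadline of 26 November 1995; 25 November 1995 is within that limit.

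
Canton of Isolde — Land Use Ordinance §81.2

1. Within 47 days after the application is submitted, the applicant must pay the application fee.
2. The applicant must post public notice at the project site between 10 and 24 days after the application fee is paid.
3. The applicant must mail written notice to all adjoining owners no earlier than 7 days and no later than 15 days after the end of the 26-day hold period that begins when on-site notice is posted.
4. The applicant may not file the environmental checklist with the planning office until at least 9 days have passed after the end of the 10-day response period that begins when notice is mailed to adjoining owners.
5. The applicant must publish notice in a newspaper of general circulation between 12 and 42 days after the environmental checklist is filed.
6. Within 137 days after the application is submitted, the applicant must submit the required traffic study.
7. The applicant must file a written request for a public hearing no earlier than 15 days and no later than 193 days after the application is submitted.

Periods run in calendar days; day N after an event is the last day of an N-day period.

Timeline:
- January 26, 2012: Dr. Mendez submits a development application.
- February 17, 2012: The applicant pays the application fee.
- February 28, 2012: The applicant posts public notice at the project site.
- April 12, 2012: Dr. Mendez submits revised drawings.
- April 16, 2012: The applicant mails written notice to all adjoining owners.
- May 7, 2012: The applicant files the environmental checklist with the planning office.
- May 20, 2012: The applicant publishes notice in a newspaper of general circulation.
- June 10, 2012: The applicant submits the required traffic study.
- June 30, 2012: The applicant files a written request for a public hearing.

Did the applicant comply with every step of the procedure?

No

Step 1: 47 days after January 26, 2012 (when the application is submitted) is March 13, 2012; done February 17, 2012 — timely.
Step 2: the window is 10–24 days after February 17, 2012 (when the application fee is paid), so February 27, 2012 through March 12, 2012; done February 28, 2012 — within the window.
Step 3: the window is 7–15 days after March 25, 2012 (end of the 26-day hold period, which began when on-site notice is posted on February 28, 2012), so April 1, 2012 through April 9, 2012; done April 16, 2012 — 7 days after the window closed.
Later steps need not be reached.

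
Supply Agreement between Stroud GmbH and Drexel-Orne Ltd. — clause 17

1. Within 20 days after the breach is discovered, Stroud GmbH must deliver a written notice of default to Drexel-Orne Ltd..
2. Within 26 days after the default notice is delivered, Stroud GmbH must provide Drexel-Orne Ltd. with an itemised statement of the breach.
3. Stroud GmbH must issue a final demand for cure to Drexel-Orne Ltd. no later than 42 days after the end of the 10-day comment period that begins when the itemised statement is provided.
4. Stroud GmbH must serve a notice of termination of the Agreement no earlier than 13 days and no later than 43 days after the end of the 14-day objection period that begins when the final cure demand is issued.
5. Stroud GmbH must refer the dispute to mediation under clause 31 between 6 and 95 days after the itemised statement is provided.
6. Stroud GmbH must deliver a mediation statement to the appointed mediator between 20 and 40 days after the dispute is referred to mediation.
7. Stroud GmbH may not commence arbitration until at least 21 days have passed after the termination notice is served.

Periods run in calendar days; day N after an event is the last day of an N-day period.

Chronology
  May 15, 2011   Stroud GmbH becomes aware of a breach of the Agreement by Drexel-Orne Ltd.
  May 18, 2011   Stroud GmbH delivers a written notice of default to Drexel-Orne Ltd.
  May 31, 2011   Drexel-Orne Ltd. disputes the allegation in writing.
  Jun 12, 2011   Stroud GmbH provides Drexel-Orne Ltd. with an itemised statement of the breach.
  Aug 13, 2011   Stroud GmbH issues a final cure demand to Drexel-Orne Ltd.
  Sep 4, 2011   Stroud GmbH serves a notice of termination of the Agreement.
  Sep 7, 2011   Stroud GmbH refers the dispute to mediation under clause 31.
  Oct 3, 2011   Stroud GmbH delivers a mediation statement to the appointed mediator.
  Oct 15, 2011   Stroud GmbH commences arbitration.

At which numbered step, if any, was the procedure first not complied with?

Step 3

(1) due by May 15, 2011 + 20 days = Jun 4, 2011; done May 18, 2011 — timely.
(2) due by May 18, 2011 + 26 days = Jun 13, 2011; Jun 12, 2011 is within that limit.
(3) due by Jun 22, 2011 + 42 days = Aug 3, 2011; Aug 13, 2011 misses that deadline by 10 days.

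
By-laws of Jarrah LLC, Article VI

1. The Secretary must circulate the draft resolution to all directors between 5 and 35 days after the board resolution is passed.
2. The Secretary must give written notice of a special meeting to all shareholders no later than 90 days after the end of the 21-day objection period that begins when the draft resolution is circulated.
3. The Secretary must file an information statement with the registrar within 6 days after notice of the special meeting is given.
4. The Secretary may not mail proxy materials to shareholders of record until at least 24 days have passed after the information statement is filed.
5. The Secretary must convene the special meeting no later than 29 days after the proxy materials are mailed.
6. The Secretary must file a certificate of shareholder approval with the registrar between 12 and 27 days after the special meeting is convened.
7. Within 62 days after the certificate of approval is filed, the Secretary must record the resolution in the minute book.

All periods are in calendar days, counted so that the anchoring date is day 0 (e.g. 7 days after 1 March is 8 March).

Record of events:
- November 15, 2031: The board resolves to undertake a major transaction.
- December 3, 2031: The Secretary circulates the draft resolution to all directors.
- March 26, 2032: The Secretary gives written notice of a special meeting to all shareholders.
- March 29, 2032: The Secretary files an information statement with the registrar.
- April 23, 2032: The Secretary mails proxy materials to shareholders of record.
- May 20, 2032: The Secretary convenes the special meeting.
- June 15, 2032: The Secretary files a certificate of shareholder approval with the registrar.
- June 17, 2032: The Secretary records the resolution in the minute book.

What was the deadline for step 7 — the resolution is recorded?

August 16, 2032

Step 7 runs from June 15, 2032, when the certificate of approval is filed. 62 days after June 15, 2032 is August 16, 2032.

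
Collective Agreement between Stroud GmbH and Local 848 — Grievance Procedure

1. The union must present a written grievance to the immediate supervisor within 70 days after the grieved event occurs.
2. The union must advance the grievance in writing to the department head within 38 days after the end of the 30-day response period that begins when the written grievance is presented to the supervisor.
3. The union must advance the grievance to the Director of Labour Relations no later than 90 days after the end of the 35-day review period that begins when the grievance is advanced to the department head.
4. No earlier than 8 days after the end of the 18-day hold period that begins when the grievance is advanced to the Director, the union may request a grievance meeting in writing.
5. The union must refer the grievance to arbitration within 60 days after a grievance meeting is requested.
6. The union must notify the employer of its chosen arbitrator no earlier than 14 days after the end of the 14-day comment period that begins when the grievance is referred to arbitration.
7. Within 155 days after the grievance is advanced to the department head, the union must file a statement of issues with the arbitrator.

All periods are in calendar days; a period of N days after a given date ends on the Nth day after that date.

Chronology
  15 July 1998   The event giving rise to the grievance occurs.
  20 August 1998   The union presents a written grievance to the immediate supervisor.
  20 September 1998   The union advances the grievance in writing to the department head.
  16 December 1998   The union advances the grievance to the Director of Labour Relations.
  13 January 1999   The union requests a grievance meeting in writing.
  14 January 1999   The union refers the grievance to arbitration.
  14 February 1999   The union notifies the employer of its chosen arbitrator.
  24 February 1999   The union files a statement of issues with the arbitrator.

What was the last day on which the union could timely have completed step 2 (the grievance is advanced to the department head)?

27 October 1998

The written grievance is presented to the supervisor on 20 August 1998; the 30-day response period therefore ends 19 September 1998, and step 2 runs from that date. 38 days after 19 September 1998 is 27 October 1998.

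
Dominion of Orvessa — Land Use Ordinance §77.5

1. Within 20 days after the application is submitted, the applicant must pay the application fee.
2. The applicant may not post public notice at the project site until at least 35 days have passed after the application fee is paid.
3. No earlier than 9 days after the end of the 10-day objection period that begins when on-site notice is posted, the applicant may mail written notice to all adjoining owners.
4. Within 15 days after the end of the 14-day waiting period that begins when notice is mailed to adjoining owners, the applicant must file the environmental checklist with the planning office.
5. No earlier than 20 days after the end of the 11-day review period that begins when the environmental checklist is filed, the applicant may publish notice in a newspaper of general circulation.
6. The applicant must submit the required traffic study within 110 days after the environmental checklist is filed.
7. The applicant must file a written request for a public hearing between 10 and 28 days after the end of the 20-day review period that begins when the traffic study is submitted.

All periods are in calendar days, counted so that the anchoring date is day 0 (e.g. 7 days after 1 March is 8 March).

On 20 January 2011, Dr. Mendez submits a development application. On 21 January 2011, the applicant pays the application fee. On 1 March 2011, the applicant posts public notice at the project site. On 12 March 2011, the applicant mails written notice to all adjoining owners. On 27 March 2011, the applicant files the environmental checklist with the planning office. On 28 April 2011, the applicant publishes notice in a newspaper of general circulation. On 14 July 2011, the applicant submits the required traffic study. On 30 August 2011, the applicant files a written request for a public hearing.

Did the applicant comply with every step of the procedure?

(1) due by 20 January 2011 + 20 days = 9 February 2011; completed 21 January 2011, before the deadline.
(2) permitted from 21 January 2011 + 35 days = 25 February 2011 onward; done 1 March 2011, after the minimum wait.
(3) permitted from 11 March 2011 + 9 days = 20 March 2011 onward; done 12 March 2011 — 8 days too early.

No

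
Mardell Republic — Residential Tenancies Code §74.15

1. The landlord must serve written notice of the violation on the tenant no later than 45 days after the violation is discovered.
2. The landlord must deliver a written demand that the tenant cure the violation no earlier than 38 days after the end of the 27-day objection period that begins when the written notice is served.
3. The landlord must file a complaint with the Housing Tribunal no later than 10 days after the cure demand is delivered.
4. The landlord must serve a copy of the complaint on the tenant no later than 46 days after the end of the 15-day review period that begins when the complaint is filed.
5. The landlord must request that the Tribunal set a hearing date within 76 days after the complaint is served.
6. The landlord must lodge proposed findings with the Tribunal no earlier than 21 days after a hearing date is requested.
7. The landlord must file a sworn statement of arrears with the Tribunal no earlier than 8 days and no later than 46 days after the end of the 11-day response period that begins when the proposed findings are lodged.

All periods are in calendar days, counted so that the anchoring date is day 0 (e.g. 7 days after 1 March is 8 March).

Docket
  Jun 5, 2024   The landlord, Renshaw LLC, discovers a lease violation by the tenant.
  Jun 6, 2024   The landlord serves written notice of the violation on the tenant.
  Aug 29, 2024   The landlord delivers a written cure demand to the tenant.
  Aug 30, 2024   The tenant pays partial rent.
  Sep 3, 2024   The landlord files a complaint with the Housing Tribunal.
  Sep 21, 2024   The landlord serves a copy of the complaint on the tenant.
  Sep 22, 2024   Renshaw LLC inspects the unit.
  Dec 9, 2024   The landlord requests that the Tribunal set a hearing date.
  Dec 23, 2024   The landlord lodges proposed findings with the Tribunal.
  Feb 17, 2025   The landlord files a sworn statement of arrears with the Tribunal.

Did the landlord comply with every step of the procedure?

(1) due by Jun 5, 2024 + 45 days = Jul 20, 2024; done Jun 6, 2024 — timely.
(2) permitted from Jul 3, 2024 + 38 days = Aug 10, 2024 onward; done Aug 29, 2024 — permitted.
(3) due by Aug 29, 2024 + 10 days = Sep 8, 2024; Sep 3, 2024 is within that limit.
(4) due by Sep 18, 2024 + 46 days = Nov 3, 2024; completed Sep 21, 2024, before the deadline.
(5) due by Sep 21, 2024 + 76 days = Dec 6, 2024; Dec 9, 2024 misses that deadline by 3 days.
The procedure was therefore not followed at step 5.

No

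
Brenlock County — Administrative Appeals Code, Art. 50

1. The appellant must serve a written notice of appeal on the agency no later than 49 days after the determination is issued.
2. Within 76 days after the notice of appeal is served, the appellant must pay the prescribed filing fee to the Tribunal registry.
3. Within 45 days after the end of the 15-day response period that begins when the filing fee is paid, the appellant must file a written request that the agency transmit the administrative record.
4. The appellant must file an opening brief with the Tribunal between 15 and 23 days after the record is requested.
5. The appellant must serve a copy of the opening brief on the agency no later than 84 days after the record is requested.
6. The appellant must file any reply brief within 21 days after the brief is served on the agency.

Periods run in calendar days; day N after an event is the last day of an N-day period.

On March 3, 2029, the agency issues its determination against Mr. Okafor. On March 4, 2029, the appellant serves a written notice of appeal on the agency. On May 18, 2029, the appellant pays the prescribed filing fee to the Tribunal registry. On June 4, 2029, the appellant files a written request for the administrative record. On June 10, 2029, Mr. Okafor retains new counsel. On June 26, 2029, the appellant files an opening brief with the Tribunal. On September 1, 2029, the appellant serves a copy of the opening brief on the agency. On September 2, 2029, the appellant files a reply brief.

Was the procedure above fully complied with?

No

(1) due by March 3, 2029 + 49 days = April 21, 2029; March 4, 2029 is within that limit.
(2) due by March 4, 2029 + 76 days = May 19, 2029; completed May 18, 2029, before the deadline.
(3) due by June 2, 2029 + 45 days = July 17, 2029; completed June 4, 2029, before the deadline.
(4) the permitted window runs from June 4, 2029 + 15 = June 19, 2029 to June 4, 2029 + 23 = June 27, 2029; done June 26, 2029 — within the window.
(5) due by June 4, 2029 + 84 days = August 27, 2029; September 1, 2029 misses that deadline by 5 days.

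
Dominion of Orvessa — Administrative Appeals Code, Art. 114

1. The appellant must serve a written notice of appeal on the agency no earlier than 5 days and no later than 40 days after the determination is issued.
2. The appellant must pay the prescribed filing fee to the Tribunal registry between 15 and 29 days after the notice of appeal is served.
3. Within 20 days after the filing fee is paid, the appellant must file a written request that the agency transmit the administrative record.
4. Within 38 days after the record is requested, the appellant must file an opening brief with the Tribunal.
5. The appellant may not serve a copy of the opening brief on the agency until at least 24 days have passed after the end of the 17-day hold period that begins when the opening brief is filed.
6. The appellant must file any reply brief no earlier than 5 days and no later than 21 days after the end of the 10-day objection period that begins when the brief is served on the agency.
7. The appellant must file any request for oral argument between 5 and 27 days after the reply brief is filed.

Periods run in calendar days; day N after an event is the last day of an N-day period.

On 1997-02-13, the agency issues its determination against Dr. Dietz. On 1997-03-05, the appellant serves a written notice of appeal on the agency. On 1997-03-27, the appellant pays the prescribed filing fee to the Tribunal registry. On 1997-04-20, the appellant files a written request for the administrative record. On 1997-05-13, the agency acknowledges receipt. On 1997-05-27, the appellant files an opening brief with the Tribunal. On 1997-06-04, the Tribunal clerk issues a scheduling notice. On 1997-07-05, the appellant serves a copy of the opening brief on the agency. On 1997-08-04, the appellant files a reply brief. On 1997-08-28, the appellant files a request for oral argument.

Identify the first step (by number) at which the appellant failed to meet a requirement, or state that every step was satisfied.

Step 3

(1) the permitted window runs from 1997-02-13 + 5 = 1997-02-18 to 1997-02-13 + 40 = 1997-03-25; done 1997-03-05, which is between those dates.
(2) the permitted window runs from 1997-03-05 + 15 = 1997-03-20 to 1997-03-05 + 29 = 1997-04-03; 1997-03-27 falls inside that range.
(3) due by 1997-03-27 + 20 days = 1997-04-16; 1997-04-20 misses that deadline by 4 days.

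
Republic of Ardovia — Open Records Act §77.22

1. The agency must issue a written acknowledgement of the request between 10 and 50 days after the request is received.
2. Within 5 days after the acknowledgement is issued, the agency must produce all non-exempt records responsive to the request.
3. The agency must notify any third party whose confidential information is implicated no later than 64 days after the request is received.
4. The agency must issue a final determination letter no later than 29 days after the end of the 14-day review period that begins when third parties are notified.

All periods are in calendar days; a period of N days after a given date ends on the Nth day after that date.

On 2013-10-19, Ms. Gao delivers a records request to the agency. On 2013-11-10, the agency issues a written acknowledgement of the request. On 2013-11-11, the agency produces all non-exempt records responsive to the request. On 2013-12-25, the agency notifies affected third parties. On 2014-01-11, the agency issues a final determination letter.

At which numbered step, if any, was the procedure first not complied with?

Step 1: the window is 10–50 days after 2013-10-19 (when the request is received), so 2013-10-29 through 2013-12-08; done 2013-11-10 — within the window.
Step 2: 5 days after 2013-11-10 (when the acknowledgement is issued) is 2013-11-15; 2013-11-11 is within that limit.
Step 3: 64 days after 2013-10-19 (when the request is received) is 2013-12-22; 2013-12-25 misses that deadline by 3 days.

Step 3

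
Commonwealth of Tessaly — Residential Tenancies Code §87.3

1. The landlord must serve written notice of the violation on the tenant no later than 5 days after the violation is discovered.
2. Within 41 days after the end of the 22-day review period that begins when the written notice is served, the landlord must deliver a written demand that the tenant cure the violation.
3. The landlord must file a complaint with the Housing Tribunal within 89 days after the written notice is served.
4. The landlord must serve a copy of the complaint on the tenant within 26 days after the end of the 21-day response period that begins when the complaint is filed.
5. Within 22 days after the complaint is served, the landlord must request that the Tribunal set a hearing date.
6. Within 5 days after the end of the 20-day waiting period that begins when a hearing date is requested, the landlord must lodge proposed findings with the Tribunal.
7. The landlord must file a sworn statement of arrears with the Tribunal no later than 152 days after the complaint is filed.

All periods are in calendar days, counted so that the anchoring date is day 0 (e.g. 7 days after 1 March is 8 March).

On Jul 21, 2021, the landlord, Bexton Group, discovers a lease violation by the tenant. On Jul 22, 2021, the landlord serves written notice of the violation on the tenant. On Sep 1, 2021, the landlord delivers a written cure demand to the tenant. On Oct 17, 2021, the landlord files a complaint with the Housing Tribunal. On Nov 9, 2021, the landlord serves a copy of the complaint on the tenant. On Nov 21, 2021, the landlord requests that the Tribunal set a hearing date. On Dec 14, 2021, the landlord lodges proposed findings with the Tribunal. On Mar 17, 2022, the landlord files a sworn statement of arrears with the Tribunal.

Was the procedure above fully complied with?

Step 1: 5 days after Jul 21, 2021 (when the violation is discovered) is Jul 26, 2021; done Jul 22, 2021 — timely.
Step 2: 41 days after Aug 13, 2021 (end of the 22-day review period, which began when the written notice is served on Jul 22, 2021) is Sep 23, 2021; completed Sep 1, 2021, before the deadline.
Step 3: 89 days after Jul 22, 2021 (when the written notice is served) is Oct 19, 2021; done Oct 17, 2021 — timely.
Step 4: 26 days after Nov 7, 2021 (end of the 21-day response period, which began when the complaint is filed on Oct 17, 2021) is Dec 3, 2021; completed Nov 9, 2021, before the deadline.
Step 5: 22 days after Nov 9, 2021 (when the complaint is served) is Dec 1, 2021; done Nov 21, 2021 — timely.
Step 6: 5 days after Dec 11, 2021 (end of the 20-day waiting period, which began when a hearing date is requested on Nov 21, 2021) is Dec 16, 2021; completed Dec 14, 2021, before the deadline.
Step 7: 152 days after Oct 17, 2021 (when the complaint is filed) is Mar 18, 2022; completed Mar 17, 2022, before the deadline.

Yes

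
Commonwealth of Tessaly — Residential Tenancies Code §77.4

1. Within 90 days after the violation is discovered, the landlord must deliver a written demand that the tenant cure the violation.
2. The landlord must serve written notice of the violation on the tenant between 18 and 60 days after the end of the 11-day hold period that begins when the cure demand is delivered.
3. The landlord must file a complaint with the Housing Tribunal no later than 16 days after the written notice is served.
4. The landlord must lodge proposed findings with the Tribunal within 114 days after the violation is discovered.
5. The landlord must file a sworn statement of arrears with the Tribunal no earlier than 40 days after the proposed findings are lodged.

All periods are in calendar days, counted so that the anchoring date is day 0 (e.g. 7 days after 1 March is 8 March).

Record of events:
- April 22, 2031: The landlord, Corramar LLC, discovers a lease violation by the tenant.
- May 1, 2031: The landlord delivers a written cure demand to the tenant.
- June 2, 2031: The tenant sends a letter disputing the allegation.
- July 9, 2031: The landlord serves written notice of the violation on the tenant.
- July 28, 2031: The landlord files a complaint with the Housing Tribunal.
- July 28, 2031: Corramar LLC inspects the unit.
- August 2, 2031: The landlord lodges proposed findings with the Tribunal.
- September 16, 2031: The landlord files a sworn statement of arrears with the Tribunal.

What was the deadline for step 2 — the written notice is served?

July 11, 2031

The cure demand is delivered on May 1, 2031; the 11-day hold period therefore ends May 12, 2031, and step 2 runs from that date. The window is 18–60 days after May 12, 2031; it closes on July 11, 2031.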